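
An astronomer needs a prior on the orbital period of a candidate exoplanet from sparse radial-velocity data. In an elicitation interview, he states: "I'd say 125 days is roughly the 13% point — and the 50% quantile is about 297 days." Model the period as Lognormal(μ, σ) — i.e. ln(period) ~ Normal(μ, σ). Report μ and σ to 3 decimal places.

If T ~ Lognormal(μ,σ) then ln T ~ Normal(μ,σ), so the p-quantile of ln T is μ + z_p·σ.
ln(125) = 4.828 and ln(297) = 5.694; z_{0.13} = -1.126, z_{0.5} = 0.
σ = (5.694 − 4.828)/(0 − (-1.126)) = 0.768.
μ = 4.828 − (-1.126)·0.768 = 5.694.

μ ≈ 5.694, σ ≈ 0.768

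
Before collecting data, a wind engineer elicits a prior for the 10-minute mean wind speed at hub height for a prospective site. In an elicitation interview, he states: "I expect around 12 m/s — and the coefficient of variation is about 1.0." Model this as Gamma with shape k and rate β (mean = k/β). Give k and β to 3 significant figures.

k ≈ 1, β ≈ 0.0833

For Gamma(k, rate β): mean = k/β, variance = k/β², so CV = 1/√k.
CV = 1.0, hence k = 1/CV² = 1.
Then β = k/mean = 1/12 = 0.0833.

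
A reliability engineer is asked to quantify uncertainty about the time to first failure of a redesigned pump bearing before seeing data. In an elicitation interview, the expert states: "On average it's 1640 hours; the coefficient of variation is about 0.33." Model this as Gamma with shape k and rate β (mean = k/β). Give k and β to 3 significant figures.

For Gamma(k, rate β): mean = k/β, variance = k/β², so CV = 1/√k.
CV = 0.33, hence k = 1/CV² = 9.18.
Then β = k/mean = 9.18/1640 = 0.0056.

k ≈ 9.18, β ≈ 0.0056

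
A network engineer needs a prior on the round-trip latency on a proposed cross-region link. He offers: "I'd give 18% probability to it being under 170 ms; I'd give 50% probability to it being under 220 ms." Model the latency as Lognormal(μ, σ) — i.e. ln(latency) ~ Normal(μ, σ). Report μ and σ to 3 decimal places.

If T ~ Lognormal(μ,σ) then ln T ~ Normal(μ,σ), so the p-quantile of ln T is μ + z_p·σ.
ln(170) = 5.136 and ln(220) = 5.394; z_{0.18} = -0.9154, z_{0.5} = 0.
σ = (5.394 − 5.136)/(0 − (-0.9154)) = 0.282.
μ = 5.136 − (-0.9154)·0.282 = 5.394.

μ ≈ 5.394, σ ≈ 0.282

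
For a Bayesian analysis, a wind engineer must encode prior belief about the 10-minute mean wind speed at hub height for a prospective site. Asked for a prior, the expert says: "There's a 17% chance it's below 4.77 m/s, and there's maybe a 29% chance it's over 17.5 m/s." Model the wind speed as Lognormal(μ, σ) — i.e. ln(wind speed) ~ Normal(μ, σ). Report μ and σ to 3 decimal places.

If T ~ Lognormal(μ,σ) then ln T ~ Normal(μ,σ), so the p-quantile of ln T is μ + z_p·σ.
ln(4.77) = 1.562 and ln(17.5) = 2.862; z_{0.17} = -0.9542, z_{0.71} = 0.5534.
σ = (2.862 − 1.562)/(0.5534 − (-0.9542)) = 0.862.
μ = 1.562 − (-0.9542)·0.862 = 2.385.

μ ≈ 2.385, σ ≈ 0.862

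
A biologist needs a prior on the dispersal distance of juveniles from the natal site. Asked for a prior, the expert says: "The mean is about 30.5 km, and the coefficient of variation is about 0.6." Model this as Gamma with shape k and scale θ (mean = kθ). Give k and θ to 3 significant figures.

k ≈ 2.78, θ ≈ 11

For Gamma(k, scale θ): mean = kθ, variance = kθ², so CV = 1/√k.
CV = 0.6, hence k = 1/CV² = 2.78.
Then θ = mean/k = 30.5/2.78 = 11.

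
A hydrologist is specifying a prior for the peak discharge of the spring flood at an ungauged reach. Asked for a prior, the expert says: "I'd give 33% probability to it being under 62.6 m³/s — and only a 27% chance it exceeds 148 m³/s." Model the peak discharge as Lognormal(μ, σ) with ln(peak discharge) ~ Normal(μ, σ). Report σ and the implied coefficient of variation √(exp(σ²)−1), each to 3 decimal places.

If T ~ Lognormal(μ,σ) then ln T ~ Normal(μ,σ), so the p-quantile of ln T is μ + z_p·σ.
ln(62.6) = 4.137 and ln(148) = 4.997; z_{0.33} = -0.4399, z_{0.73} = 0.6128.
σ = (4.997 − 4.137)/(0.6128 − (-0.4399)) = 0.817.
μ = 4.137 − (-0.4399)·0.817 = 4.496.
CV = √(exp(σ²)−1) = √(exp(0.6681)−1) = 0.975.

σ ≈ 0.817, CV ≈ 0.975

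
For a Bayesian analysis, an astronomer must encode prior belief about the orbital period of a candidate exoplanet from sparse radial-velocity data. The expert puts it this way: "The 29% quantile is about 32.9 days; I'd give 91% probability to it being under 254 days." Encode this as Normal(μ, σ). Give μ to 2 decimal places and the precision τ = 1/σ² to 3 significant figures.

The p-quantile of Normal(μ,σ) is μ + z_p·σ, with z_{0.29} = -0.5534 and z_{0.91} = 1.341.
Eliminate σ: μ = (z₂·x₁ − z₁·x₂)/(z₂ − z₁) = (1.341·32.9 − (-0.5534)·254)/1.894 = 97.50.
Then σ = (x₂ − x₁)/(z₂ − z₁) = (254 − 32.9)/1.894 = 116.73.
Precision τ = 1/σ² = 1/116.7² = 7.34e-05.

μ = 97.50, τ = 7.34e-05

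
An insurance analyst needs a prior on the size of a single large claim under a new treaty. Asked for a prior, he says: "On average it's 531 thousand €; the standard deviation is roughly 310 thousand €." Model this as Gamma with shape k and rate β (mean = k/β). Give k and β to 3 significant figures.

For Gamma(k, rate β): mean = k/β, variance = k/β², so CV = 1/√k.
CV = SD/mean = 310/531 = 0.5838, hence k = 1/CV² = 2.93.
Then β = k/mean = 2.93/531 = 0.00553.

k ≈ 2.93, β ≈ 0.00553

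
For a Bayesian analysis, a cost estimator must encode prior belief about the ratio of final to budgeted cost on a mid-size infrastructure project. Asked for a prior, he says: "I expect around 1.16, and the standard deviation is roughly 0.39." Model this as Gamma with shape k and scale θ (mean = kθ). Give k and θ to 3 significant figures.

For Gamma(k, scale θ): mean = kθ, variance = kθ², so CV = 1/√k.
CV = SD/mean = 0.39/1.16 = 0.3362, hence k = 1/CV² = 8.85.
Then θ = mean/k = 1.16/8.85 = 0.131.

k ≈ 8.85, θ ≈ 0.131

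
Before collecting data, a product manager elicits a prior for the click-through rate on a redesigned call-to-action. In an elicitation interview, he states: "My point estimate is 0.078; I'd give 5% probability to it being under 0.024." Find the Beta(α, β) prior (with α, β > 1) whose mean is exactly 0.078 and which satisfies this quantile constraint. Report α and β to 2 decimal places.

α ≈ 3.30, β ≈ 39.02

With mean 0.078 fixed, write α = 0.078s, β = 0.922s where s = α+β.
Need P(θ < 0.024) = 0.05 under Beta(0.078s, 0.922s). Normal approximation: (q−m)/√(m(1−m)/s) ≈ z_{0.05} = -1.64, so s ≈ 0.078·0.922·(-1.64)²/(0.024−0.078)² = 66.7.
At s = 66.7: P(θ<0.024) ≈ 0.016. Adjusting to match 0.05 gives s ≈ 42.32.
So α = 0.078·42.32 ≈ 3.30, β = 0.922·42.32 ≈ 39.02.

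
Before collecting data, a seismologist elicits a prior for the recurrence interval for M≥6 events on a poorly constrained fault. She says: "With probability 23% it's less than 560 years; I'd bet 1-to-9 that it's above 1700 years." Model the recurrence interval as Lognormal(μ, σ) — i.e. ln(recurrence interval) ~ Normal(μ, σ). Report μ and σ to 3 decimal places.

μ ≈ 6.734, σ ≈ 0.550

If T ~ Lognormal(μ,σ) then ln T ~ Normal(μ,σ), so the p-quantile of ln T is μ + z_p·σ.
ln(560) = 6.328 and ln(1700) = 7.438; z_{0.23} = -0.7388, z_{0.9} = 1.282.
σ = (7.438 − 6.328)/(1.282 − (-0.7388)) = 0.550.
μ = 6.328 − (-0.7388)·0.550 = 6.734.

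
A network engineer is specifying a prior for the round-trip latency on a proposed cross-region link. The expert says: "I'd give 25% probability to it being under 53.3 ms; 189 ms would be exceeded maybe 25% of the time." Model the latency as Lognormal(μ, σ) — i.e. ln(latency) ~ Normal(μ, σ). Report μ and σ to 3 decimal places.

If T ~ Lognormal(μ,σ) then ln T ~ Normal(μ,σ), so the p-quantile of ln T is μ + z_p·σ.
ln(53.3) = 3.976 and ln(189) = 5.242; z_{0.25} = -0.6745, z_{0.75} = 0.6745.
σ = (5.242 − 3.976)/(0.6745 − (-0.6745)) = 0.938.
μ = 3.976 − (-0.6745)·0.938 = 4.609.

μ ≈ 4.609, σ ≈ 0.938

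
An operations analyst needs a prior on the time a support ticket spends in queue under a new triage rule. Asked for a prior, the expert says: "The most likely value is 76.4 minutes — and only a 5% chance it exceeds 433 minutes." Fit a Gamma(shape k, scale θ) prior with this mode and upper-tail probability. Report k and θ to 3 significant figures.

k ≈ 1.77, θ ≈ 99.2

Gamma(k,θ) with k>1 has mode (k−1)θ, so θ = 76.4/(k−1).
Need P(X < 433) = 0.95 with θ tied to k this way. Start at k = 2, θ = 76.4: P(X<433) ≈ 0.977.
Too high — lower k to spread out. Iterating converges to k ≈ 1.77.
Then θ = 76.4/(1.77−1) ≈ 99.2.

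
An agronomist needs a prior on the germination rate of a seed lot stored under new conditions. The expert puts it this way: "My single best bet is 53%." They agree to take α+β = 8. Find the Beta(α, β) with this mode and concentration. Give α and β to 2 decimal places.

α = 4.18, β = 3.82

For α,β > 1 the Beta mode is (α−1)/(α+β−2). With α+β = 8, the mode is (α−1)/6.
Set (α−1)/6 = 0.53 → α = 1 + 0.53·6 = 4.18.
β = 8 − α = 3.82.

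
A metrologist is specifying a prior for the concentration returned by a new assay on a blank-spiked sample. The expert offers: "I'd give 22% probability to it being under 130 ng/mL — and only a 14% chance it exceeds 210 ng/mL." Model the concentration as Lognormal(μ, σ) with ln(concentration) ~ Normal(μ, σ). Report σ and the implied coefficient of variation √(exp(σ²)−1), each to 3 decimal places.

If T ~ Lognormal(μ,σ) then ln T ~ Normal(μ,σ), so the p-quantile of ln T is μ + z_p·σ.
ln(130) = 4.868 and ln(210) = 5.347; z_{0.22} = -0.7722, z_{0.86} = 1.08.
σ = (5.347 − 4.868)/(1.08 − (-0.7722)) = 0.259.
μ = 4.868 − (-0.7722)·0.259 = 5.067.
CV = √(exp(σ²)−1) = √(exp(0.0670)−1) = 0.263.

σ ≈ 0.259, CV ≈ 0.263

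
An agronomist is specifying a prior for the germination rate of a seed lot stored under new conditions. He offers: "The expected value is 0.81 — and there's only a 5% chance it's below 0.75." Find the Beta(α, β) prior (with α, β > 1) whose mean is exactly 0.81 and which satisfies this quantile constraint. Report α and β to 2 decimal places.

With mean 0.81 fixed, write α = 0.81s, β = 0.19s where s = α+β.
Need P(θ < 0.75) = 0.05 under Beta(0.81s, 0.19s). Normal approximation: (q−m)/√(m(1−m)/s) ≈ z_{0.05} = -1.64, so s ≈ 0.81·0.19·(-1.64)²/(0.75−0.81)² = 115.7.
At s = 115.7: P(θ<0.75) ≈ 0.057. Adjusting to match 0.05 gives s ≈ 125.85.
So α = 0.81·125.85 ≈ 101.94, β = 0.19·125.85 ≈ 23.91.

α ≈ 101.94, β ≈ 23.91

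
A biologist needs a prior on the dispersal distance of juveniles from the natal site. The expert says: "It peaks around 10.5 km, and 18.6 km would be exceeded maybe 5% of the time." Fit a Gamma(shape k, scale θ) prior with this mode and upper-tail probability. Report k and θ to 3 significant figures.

k ≈ 9.53, θ ≈ 1.23

Gamma(k,θ) with k>1 has mode (k−1)θ, so θ = 10.5/(k−1).
Need P(X < 18.6) = 0.95 with θ tied to k this way. Start at k = 2, θ = 10.5: P(X<18.6) ≈ 0.529.
Too low — raise k to concentrate. Iterating converges to k ≈ 9.53.
Then θ = 10.5/(9.53−1) ≈ 1.23.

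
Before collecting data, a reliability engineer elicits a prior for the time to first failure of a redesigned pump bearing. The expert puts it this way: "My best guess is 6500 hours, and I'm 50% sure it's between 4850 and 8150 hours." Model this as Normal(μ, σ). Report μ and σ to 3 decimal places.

μ = 6500.000, σ = 2446.294

A symmetric 50% interval runs μ ± z·σ with z = 0.6745.
Half-width = 1650, so σ = 1650/0.6745 = 2446.294.
μ is the stated best guess, 6500.000.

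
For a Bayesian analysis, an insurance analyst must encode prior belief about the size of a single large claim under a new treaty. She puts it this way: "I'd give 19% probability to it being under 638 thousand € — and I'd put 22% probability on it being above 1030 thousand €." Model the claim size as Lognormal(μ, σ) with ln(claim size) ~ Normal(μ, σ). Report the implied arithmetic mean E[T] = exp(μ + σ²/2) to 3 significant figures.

If T ~ Lognormal(μ,σ) then ln T ~ Normal(μ,σ), so the p-quantile of ln T is μ + z_p·σ.
ln(638) = 6.458 and ln(1030) = 6.937; z_{0.19} = -0.8779, z_{0.78} = 0.7722.
σ = (6.937 − 6.458)/(0.7722 − (-0.8779)) = 0.290.
μ = 6.458 − (-0.8779)·0.290 = 6.713.
E[T] = exp(μ + σ²/2) = exp(6.713 + 0.0421) = 859 thousand €.

E[T] ≈ 859 thousand €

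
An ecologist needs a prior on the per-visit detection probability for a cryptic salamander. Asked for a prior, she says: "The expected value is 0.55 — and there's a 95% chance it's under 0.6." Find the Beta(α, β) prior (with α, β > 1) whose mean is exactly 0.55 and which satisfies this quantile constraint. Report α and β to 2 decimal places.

α ≈ 145.58, β ≈ 119.11

With mean 0.55 fixed, write α = 0.55s, β = 0.45s where s = α+β.
Need P(θ < 0.6) = 0.95 under Beta(0.55s, 0.45s). Normal approximation: (q−m)/√(m(1−m)/s) ≈ z_{0.95} = 1.64, so s ≈ 0.55·0.45·(1.64)²/(0.6−0.55)² = 267.8.
At s = 267.8: P(θ<0.6) ≈ 0.951. Adjusting to match 0.95 gives s ≈ 264.69.
So α = 0.55·264.69 ≈ 145.58, β = 0.45·264.69 ≈ 119.11.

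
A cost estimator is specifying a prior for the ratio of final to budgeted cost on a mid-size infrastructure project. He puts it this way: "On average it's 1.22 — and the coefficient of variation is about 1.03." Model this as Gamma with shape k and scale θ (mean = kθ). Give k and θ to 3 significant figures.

k ≈ 0.943, θ ≈ 1.29

For Gamma(k, scale θ): mean = kθ, variance = kθ², so CV = 1/√k.
CV = 1.03, hence k = 1/CV² = 0.943.
Then θ = mean/k = 1.22/0.943 = 1.29.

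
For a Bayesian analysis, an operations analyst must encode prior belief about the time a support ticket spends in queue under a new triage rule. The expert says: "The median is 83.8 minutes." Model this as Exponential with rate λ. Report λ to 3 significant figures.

Exponential median = ln 2 / λ, so λ = ln 2 / 83.8 = 0.00827.

λ ≈ 0.00827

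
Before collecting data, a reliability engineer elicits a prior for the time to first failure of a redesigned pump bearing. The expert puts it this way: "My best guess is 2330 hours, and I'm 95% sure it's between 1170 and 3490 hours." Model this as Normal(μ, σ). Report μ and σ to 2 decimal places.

μ = 2330.00, σ = 591.85

A symmetric 95% interval runs μ ± z·σ with z = 1.96.
Half-width = 1160, so σ = 1160/1.96 = 591.85.
μ is the stated best guess, 2330.00.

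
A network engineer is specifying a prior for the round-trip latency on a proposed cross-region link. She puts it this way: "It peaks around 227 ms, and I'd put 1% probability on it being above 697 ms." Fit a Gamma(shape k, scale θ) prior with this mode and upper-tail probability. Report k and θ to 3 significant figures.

Gamma(k,θ) with k>1 has mode (k−1)θ, so θ = 227/(k−1).
Need P(X < 697) = 0.99 with θ tied to k this way. Start at k = 2, θ = 227: P(X<697) ≈ 0.811.
Too low — raise k to concentrate. Iterating converges to k ≈ 4.56.
Then θ = 227/(4.56−1) ≈ 63.8.

k ≈ 4.56, θ ≈ 63.8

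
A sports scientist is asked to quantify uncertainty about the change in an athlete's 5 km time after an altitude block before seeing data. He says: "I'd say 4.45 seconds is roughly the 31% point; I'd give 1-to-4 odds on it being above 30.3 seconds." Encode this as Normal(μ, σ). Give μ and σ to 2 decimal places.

μ = 14.03, σ = 19.33

For Normal(μ,σ), the p-quantile is μ + z_p·σ. Here z_{0.31} = -0.4959, z_{0.8} = 0.8416.
So 4.45 = μ − 0.4959σ and 30.3 = μ + 0.8416σ.
Subtracting: σ = (30.3 − 4.45)/(0.8416 − (-0.4959)) = 19.33.
Then μ = 4.45 − (-0.4959)·19.33 = 14.03.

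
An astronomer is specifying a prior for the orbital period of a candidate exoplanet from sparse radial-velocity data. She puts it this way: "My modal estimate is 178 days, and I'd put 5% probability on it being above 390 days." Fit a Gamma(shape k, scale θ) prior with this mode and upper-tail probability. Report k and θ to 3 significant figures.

Gamma(k,θ) with k>1 has mode (k−1)θ, so θ = 178/(k−1).
Need P(X < 390) = 0.95 with θ tied to k this way. Start at k = 2, θ = 178: P(X<390) ≈ 0.643.
Too low — raise k to concentrate. Iterating converges to k ≈ 5.47.
Then θ = 178/(5.47−1) ≈ 39.8.

k ≈ 5.47, θ ≈ 39.8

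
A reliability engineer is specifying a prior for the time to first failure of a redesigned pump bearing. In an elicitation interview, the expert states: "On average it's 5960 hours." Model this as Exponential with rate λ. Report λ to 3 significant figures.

λ ≈ 0.000168

Exponential mean = 1/λ, so λ = 1/5960.0 = 0.000168.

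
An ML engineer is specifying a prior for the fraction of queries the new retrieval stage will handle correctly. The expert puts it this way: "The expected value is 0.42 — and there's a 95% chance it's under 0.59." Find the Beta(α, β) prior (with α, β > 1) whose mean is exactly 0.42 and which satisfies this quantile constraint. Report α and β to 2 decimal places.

With mean 0.42 fixed, write α = 0.42s, β = 0.58s where s = α+β.
Need P(θ < 0.59) = 0.95 under Beta(0.42s, 0.58s). Normal approximation: (q−m)/√(m(1−m)/s) ≈ z_{0.95} = 1.64, so s ≈ 0.42·0.58·(1.64)²/(0.59−0.42)² = 22.8.
At s = 22.8: P(θ<0.59) ≈ 0.949. Adjusting to match 0.95 gives s ≈ 23.01.
So α = 0.42·23.01 ≈ 9.67, β = 0.58·23.01 ≈ 13.35.

α ≈ 9.67, β ≈ 13.35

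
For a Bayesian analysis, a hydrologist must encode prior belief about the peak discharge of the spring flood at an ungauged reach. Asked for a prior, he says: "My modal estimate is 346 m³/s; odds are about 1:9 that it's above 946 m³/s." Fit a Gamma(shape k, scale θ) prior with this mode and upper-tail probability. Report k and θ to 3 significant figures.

k ≈ 2.89, θ ≈ 183

Gamma(k,θ) with k>1 has mode (k−1)θ, so θ = 346/(k−1).
Need P(X < 946) = 0.9 with θ tied to k this way. Start at k = 2, θ = 346: P(X<946) ≈ 0.757.
Too low — raise k to concentrate. Iterating converges to k ≈ 2.89.
Then θ = 346/(2.89−1) ≈ 183.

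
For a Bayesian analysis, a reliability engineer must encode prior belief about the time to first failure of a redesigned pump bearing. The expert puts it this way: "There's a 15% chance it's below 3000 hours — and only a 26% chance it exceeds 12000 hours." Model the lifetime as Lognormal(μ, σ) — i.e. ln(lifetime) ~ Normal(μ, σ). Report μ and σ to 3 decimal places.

μ ≈ 8.862, σ ≈ 0.825

If T ~ Lognormal(μ,σ) then ln T ~ Normal(μ,σ), so the p-quantile of ln T is μ + z_p·σ.
ln(3000) = 8.006 and ln(12000) = 9.393; z_{0.15} = -1.036, z_{0.74} = 0.6433.
σ = (9.393 − 8.006)/(0.6433 − (-1.036)) = 0.825.
μ = 8.006 − (-1.036)·0.825 = 8.862.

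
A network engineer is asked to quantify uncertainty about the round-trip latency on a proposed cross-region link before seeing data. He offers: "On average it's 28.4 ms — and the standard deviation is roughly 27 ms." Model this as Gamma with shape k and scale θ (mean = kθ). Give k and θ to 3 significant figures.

k ≈ 1.11, θ ≈ 25.7

For Gamma(k, scale θ): mean = kθ, variance = kθ², so CV = 1/√k.
CV = SD/mean = 27/28.4 = 0.9507, hence k = 1/CV² = 1.11.
Then θ = mean/k = 28.4/1.11 = 25.7.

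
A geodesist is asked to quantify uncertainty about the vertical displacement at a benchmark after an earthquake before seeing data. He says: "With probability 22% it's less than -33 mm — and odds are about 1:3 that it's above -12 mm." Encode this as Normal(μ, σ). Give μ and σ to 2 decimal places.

μ = -21.79, σ = 14.52

The p-quantile of Normal(μ,σ) is μ + z_p·σ, with z_{0.22} = -0.7722 and z_{0.75} = 0.6745.
Eliminate σ: μ = (z₂·x₁ − z₁·x₂)/(z₂ − z₁) = (0.6745·-33 − (-0.7722)·-12)/1.447 = -21.79.
Then σ = (x₂ − x₁)/(z₂ − z₁) = (-12 − -33)/1.447 = 14.52.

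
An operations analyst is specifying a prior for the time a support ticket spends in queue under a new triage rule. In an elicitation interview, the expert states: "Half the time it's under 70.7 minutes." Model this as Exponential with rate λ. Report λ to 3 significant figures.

Exponential median = ln 2 / λ, so λ = ln 2 / 70.7 = 0.0098.

λ ≈ 0.0098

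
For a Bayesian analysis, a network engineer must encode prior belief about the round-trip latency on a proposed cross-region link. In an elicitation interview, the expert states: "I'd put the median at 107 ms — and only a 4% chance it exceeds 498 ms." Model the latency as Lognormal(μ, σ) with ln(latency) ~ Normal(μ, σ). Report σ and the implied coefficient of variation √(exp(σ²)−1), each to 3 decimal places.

σ ≈ 0.878, CV ≈ 1.078

If T ~ Lognormal(μ,σ) then ln T ~ Normal(μ,σ), so the p-quantile of ln T is μ + z_p·σ.
ln(107) = 4.673 and ln(498) = 6.211; z_{0.5} = 0, z_{0.96} = 1.751.
σ = (6.211 − 4.673)/(1.751 − (0)) = 0.878.
μ = 4.673 − (0)·0.878 = 4.673.
CV = √(exp(σ²)−1) = √(exp(0.7716)−1) = 1.078.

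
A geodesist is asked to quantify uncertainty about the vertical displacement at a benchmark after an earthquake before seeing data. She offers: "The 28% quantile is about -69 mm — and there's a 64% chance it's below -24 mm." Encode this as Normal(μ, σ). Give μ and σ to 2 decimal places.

For Normal(μ,σ), the p-quantile is μ + z_p·σ. Here z_{0.28} = -0.5828, z_{0.64} = 0.3585.
So -69 = μ − 0.5828σ and -24 = μ + 0.3585σ.
Subtracting: σ = (-24 − -69)/(0.3585 − (-0.5828)) = 47.81.
Then μ = -69 − (-0.5828)·47.81 = -41.14.

μ = -41.14, σ = 47.81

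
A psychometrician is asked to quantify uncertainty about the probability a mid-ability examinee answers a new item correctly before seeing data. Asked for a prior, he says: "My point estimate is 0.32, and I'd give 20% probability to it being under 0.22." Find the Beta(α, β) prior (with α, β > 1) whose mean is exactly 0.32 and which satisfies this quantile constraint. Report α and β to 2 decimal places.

With mean 0.32 fixed, write α = 0.32s, β = 0.68s where s = α+β.
Need P(θ < 0.22) = 0.2 under Beta(0.32s, 0.68s). Normal approximation: (q−m)/√(m(1−m)/s) ≈ z_{0.2} = -0.842, so s ≈ 0.32·0.68·(-0.842)²/(0.22−0.32)² = 15.4.
At s = 15.4: P(θ<0.22) ≈ 0.205. Adjusting to match 0.2 gives s ≈ 15.96.
So α = 0.32·15.96 ≈ 5.11, β = 0.68·15.96 ≈ 10.85.

α ≈ 5.11, β ≈ 10.85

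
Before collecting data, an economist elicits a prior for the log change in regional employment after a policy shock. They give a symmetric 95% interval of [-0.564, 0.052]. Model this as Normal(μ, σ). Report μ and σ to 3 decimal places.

A symmetric 95% interval runs μ ± z·σ with z = 1.96.
Half-width = 0.308, so σ = 0.308/1.96 = 0.157.
μ is the interval midpoint, -0.256.

μ = -0.256, σ = 0.157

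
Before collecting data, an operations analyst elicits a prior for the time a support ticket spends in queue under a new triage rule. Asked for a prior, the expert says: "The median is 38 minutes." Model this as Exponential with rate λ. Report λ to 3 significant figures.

Exponential median = ln 2 / λ, so λ = ln 2 / 38.0 = 0.0182.

λ ≈ 0.0182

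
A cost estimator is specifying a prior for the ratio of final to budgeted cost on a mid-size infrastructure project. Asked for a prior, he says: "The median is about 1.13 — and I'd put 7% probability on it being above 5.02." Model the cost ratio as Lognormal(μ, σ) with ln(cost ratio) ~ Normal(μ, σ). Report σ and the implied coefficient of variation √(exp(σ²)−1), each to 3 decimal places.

σ ≈ 1.010, CV ≈ 1.333

If T ~ Lognormal(μ,σ) then ln T ~ Normal(μ,σ), so the p-quantile of ln T is μ + z_p·σ.
ln(1.13) = 0.1222 and ln(5.02) = 1.613; z_{0.5} = 0, z_{0.93} = 1.476.
σ = (1.613 − 0.1222)/(1.476 − (0)) = 1.010.
μ = 0.1222 − (0)·1.010 = 0.122.
CV = √(exp(σ²)−1) = √(exp(1.0210)−1) = 1.333.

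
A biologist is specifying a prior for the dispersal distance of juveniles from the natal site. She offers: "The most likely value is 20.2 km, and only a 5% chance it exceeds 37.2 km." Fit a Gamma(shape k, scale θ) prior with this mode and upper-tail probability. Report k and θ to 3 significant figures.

Gamma(k,θ) with k>1 has mode (k−1)θ, so θ = 20.2/(k−1).
Need P(X < 37.2) = 0.95 with θ tied to k this way. Start at k = 2, θ = 20.2: P(X<37.2) ≈ 0.549.
Too low — raise k to concentrate. Iterating converges to k ≈ 8.47.
Then θ = 20.2/(8.47−1) ≈ 2.71.

k ≈ 8.47, θ ≈ 2.71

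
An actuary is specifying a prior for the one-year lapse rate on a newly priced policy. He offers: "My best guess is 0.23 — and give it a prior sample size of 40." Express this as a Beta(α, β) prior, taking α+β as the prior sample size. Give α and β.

Under the effective-sample-size interpretation, Beta(α, β) has prior mean α/(α+β) and prior sample size α+β.
So α+β = 40 and α/(α+β) = 0.23, giving α = 0.23·40 = 9.2 and β = 40 − 9.2 = 30.8.

α = 9.2, β = 30.8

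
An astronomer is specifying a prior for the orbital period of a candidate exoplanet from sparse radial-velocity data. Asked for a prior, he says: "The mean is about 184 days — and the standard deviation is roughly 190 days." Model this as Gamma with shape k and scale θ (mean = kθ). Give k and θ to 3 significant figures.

For Gamma(k, scale θ): mean = kθ, variance = kθ², so CV = 1/√k.
CV = SD/mean = 190/184 = 1.033, hence k = 1/CV² = 0.938.
Then θ = mean/k = 184/0.938 = 196.

k ≈ 0.938, θ ≈ 196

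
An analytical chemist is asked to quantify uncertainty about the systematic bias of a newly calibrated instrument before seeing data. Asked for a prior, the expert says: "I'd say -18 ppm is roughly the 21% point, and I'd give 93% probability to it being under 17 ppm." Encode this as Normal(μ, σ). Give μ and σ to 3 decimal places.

μ = -5.633, σ = 15.336

For Normal(μ,σ), the p-quantile is μ + z_p·σ. Here z_{0.21} = -0.8064, z_{0.93} = 1.476.
So -18 = μ − 0.8064σ and 17 = μ + 1.476σ.
Subtracting: σ = (17 − -18)/(1.476 − (-0.8064)) = 15.336.
Then μ = -18 − (-0.8064)·15.336 = -5.633.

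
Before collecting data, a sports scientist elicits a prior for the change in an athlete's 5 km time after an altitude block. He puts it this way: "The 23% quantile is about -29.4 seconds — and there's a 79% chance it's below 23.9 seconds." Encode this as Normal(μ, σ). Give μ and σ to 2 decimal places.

The p-quantile of Normal(μ,σ) is μ + z_p·σ, with z_{0.23} = -0.7388 and z_{0.79} = 0.8064.
Eliminate σ: μ = (z₂·x₁ − z₁·x₂)/(z₂ − z₁) = (0.8064·-29.4 − (-0.7388)·23.9)/1.545 = -3.92.
Then σ = (x₂ − x₁)/(z₂ − z₁) = (23.9 − -29.4)/1.545 = 34.49.

μ = -3.92, σ = 34.49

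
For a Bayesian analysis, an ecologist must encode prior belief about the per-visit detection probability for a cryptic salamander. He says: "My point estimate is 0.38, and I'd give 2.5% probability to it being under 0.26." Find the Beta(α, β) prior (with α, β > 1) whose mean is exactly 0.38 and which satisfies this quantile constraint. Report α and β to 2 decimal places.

With mean 0.38 fixed, write α = 0.38s, β = 0.62s where s = α+β.
Need P(θ < 0.26) = 0.025 under Beta(0.38s, 0.62s). Normal approximation: (q−m)/√(m(1−m)/s) ≈ z_{0.025} = -1.96, so s ≈ 0.38·0.62·(-1.96)²/(0.26−0.38)² = 62.9.
At s = 62.9: P(θ<0.26) ≈ 0.020. Adjusting to match 0.025 gives s ≈ 57.41.
So α = 0.38·57.41 ≈ 21.81, β = 0.62·57.41 ≈ 35.59.

α ≈ 21.81, β ≈ 35.59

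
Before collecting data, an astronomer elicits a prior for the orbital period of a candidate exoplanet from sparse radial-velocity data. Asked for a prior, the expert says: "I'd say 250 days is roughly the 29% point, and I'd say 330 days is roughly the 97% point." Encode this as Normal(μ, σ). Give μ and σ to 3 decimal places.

For Normal(μ,σ), the p-quantile is μ + z_p·σ. Here z_{0.29} = -0.5534, z_{0.97} = 1.881.
So 250 = μ − 0.5534σ and 330 = μ + 1.881σ.
Subtracting: σ = (330 − 250)/(1.881 − (-0.5534)) = 32.865.
Then μ = 250 − (-0.5534)·32.865 = 268.187.

μ = 268.187, σ = 32.865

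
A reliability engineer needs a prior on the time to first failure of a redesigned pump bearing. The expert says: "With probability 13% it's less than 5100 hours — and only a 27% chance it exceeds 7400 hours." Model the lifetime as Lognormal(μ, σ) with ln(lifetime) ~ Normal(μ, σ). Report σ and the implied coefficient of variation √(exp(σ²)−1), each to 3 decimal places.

σ ≈ 0.214, CV ≈ 0.217

If T ~ Lognormal(μ,σ) then ln T ~ Normal(μ,σ), so the p-quantile of ln T is μ + z_p·σ.
ln(5100) = 8.537 and ln(7400) = 8.909; z_{0.13} = -1.126, z_{0.73} = 0.6128.
σ = (8.909 − 8.537)/(0.6128 − (-1.126)) = 0.214.
μ = 8.537 − (-1.126)·0.214 = 8.778.
CV = √(exp(σ²)−1) = √(exp(0.0458)−1) = 0.217.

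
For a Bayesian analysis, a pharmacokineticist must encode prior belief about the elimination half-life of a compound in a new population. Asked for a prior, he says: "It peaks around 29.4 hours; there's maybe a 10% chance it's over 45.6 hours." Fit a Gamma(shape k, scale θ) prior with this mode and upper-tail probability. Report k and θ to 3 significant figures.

Gamma(k,θ) with k>1 has mode (k−1)θ, so θ = 29.4/(k−1).
Need P(X < 45.6) = 0.9 with θ tied to k this way. Start at k = 2, θ = 29.4: P(X<45.6) ≈ 0.459.
Too low — raise k to concentrate. Iterating converges to k ≈ 10.7.
Then θ = 29.4/(10.7−1) ≈ 3.03.

k ≈ 10.7, θ ≈ 3.03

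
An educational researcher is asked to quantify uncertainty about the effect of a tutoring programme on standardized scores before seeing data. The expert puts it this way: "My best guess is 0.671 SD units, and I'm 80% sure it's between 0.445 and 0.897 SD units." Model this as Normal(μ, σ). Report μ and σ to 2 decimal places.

A symmetric 80% interval runs μ ± z·σ with z = 1.282.
Half-width = 0.226, so σ = 0.226/1.282 = 0.18.
μ is the stated best guess, 0.67.

μ = 0.67, σ = 0.18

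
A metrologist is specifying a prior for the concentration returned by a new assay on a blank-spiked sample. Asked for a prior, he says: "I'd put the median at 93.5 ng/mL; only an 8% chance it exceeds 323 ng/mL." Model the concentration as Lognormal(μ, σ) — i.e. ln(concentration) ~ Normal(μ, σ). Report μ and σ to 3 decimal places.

μ ≈ 4.538, σ ≈ 0.882

If T ~ Lognormal(μ,σ) then ln T ~ Normal(μ,σ), so the p-quantile of ln T is μ + z_p·σ.
ln(93.5) = 4.538 and ln(323) = 5.778; z_{0.5} = 0, z_{0.92} = 1.405.
σ = (5.778 − 4.538)/(1.405 − (0)) = 0.882.
μ = 4.538 − (0)·0.882 = 4.538.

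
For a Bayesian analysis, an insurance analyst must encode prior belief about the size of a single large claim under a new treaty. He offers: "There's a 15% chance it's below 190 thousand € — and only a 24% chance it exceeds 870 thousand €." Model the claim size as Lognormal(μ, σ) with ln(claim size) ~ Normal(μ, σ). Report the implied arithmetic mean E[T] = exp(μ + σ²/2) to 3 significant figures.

E[T] ≈ 687 thousand €

If T ~ Lognormal(μ,σ) then ln T ~ Normal(μ,σ), so the p-quantile of ln T is μ + z_p·σ.
ln(190) = 5.247 and ln(870) = 6.768; z_{0.15} = -1.036, z_{0.76} = 0.7063.
σ = (6.768 − 5.247)/(0.7063 − (-1.036)) = 0.873.
μ = 5.247 − (-1.036)·0.873 = 6.152.
E[T] = exp(μ + σ²/2) = exp(6.152 + 0.3811) = 687 thousand €.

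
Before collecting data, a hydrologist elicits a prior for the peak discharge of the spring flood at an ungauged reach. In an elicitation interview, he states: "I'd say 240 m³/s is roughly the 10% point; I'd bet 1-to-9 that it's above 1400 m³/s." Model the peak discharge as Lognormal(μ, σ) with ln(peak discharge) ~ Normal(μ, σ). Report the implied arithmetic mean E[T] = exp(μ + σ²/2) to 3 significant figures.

E[T] ≈ 734 m³/s

If T ~ Lognormal(μ,σ) then ln T ~ Normal(μ,σ), so the p-quantile of ln T is μ + z_p·σ.
ln(240) = 5.481 and ln(1400) = 7.244; z_{0.1} = -1.282, z_{0.9} = 1.282.
σ = (7.244 − 5.481)/(1.282 − (-1.282)) = 0.688.
μ = 5.481 − (-1.282)·0.688 = 6.362.
E[T] = exp(μ + σ²/2) = exp(6.362 + 0.2367) = 734 m³/s.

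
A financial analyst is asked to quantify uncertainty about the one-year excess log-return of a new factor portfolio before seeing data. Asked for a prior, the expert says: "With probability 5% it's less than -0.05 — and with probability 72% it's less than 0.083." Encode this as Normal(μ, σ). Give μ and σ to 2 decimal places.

The p-quantile of Normal(μ,σ) is μ + z_p·σ, with z_{0.05} = -1.645 and z_{0.72} = 0.5828.
Eliminate σ: μ = (z₂·x₁ − z₁·x₂)/(z₂ − z₁) = (0.5828·-0.05 − (-1.645)·0.083)/2.228 = 0.05.
Then σ = (x₂ − x₁)/(z₂ − z₁) = (0.083 − -0.05)/2.228 = 0.06.

μ = 0.05, σ = 0.06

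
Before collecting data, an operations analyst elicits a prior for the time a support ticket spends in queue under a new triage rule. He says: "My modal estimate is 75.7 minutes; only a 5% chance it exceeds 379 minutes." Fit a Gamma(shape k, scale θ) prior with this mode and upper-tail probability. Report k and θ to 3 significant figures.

k ≈ 1.92, θ ≈ 82.1

Gamma(k,θ) with k>1 has mode (k−1)θ, so θ = 75.7/(k−1).
Need P(X < 379) = 0.95 with θ tied to k this way. Start at k = 2, θ = 75.7: P(X<379) ≈ 0.960.
Too high — lower k to spread out. Iterating converges to k ≈ 1.92.
Then θ = 75.7/(1.92−1) ≈ 82.1.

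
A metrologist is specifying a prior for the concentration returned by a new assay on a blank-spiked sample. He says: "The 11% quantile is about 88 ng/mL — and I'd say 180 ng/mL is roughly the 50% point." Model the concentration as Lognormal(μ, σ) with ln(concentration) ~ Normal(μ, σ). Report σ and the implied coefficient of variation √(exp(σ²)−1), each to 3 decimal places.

If T ~ Lognormal(μ,σ) then ln T ~ Normal(μ,σ), so the p-quantile of ln T is μ + z_p·σ.
ln(88) = 4.477 and ln(180) = 5.193; z_{0.11} = -1.227, z_{0.5} = 0.
σ = (5.193 − 4.477)/(0 − (-1.227)) = 0.583.
μ = 4.477 − (-1.227)·0.583 = 5.193.
CV = √(exp(σ²)−1) = √(exp(0.3404)−1) = 0.637.

σ ≈ 0.583, CV ≈ 0.637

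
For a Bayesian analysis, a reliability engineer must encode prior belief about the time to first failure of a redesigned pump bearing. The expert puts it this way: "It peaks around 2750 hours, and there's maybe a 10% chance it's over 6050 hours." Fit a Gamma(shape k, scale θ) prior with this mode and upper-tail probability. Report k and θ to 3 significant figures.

Gamma(k,θ) with k>1 has mode (k−1)θ, so θ = 2750/(k−1).
Need P(X < 6050) = 0.9 with θ tied to k this way. Start at k = 2, θ = 2750: P(X<6050) ≈ 0.645.
Too low — raise k to concentrate. Iterating converges to k ≈ 4.09.
Then θ = 2750/(4.09−1) ≈ 889.

k ≈ 4.09, θ ≈ 889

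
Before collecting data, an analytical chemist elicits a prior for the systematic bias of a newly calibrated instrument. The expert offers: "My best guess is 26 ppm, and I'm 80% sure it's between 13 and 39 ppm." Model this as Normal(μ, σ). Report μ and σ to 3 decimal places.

A symmetric 80% interval runs μ ± z·σ with z = 1.282.
Half-width = 13, so σ = 13/1.282 = 10.144.
μ is the stated best guess, 26.000.

μ = 26.000, σ = 10.144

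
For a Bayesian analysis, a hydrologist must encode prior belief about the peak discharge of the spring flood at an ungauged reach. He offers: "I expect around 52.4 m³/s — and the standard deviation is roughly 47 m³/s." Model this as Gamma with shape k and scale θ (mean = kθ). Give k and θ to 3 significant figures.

k ≈ 1.24, θ ≈ 42.2

For Gamma(k, scale θ): mean = kθ, variance = kθ², so CV = 1/√k.
CV = SD/mean = 47/52.4 = 0.8969, hence k = 1/CV² = 1.24.
Then θ = mean/k = 52.4/1.24 = 42.2.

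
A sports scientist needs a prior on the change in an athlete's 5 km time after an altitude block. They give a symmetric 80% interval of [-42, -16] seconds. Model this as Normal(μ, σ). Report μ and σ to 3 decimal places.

A symmetric 80% interval runs μ ± z·σ with z = 1.282.
Half-width = 13, so σ = 13/1.282 = 10.144.
μ is the interval midpoint, -29.000.

μ = -29.000, σ = 10.144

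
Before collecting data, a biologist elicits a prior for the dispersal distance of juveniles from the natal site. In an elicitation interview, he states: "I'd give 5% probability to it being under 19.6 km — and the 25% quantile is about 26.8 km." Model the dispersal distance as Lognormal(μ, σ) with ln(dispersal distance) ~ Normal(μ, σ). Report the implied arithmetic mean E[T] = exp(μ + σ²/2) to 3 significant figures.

E[T] ≈ 35.1 km

If T ~ Lognormal(μ,σ) then ln T ~ Normal(μ,σ), so the p-quantile of ln T is μ + z_p·σ.
ln(19.6) = 2.976 and ln(26.8) = 3.288; z_{0.05} = -1.645, z_{0.25} = -0.6745.
σ = (3.288 − 2.976)/(-0.6745 − (-1.645)) = 0.322.
μ = 2.976 − (-1.645)·0.322 = 3.506.
E[T] = exp(μ + σ²/2) = exp(3.506 + 0.0520) = 35.1 km.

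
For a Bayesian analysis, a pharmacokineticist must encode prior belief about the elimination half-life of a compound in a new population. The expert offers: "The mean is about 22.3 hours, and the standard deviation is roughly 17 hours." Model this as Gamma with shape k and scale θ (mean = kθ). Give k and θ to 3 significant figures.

For Gamma(k, scale θ): mean = kθ, variance = kθ², so CV = 1/√k.
CV = SD/mean = 17/22.3 = 0.7623, hence k = 1/CV² = 1.72.
Then θ = mean/k = 22.3/1.72 = 13.

k ≈ 1.72, θ ≈ 13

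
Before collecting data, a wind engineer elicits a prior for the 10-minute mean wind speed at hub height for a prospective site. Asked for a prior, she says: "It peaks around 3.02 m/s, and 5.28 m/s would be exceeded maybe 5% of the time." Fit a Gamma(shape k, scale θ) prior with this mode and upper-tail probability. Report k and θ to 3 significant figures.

Gamma(k,θ) with k>1 has mode (k−1)θ, so θ = 3.02/(k−1).
Need P(X < 5.28) = 0.95 with θ tied to k this way. Start at k = 2, θ = 3.02: P(X<5.28) ≈ 0.522.
Too low — raise k to concentrate. Iterating converges to k ≈ 9.94.
Then θ = 3.02/(9.94−1) ≈ 0.338.

k ≈ 9.94, θ ≈ 0.338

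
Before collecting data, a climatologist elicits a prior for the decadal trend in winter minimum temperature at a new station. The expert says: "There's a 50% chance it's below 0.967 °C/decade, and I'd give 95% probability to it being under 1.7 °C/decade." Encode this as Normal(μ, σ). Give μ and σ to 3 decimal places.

The p-quantile of Normal(μ,σ) is μ + z_p·σ, with z_{0.5} = 0 and z_{0.95} = 1.645.
Eliminate σ: μ = (z₂·x₁ − z₁·x₂)/(z₂ − z₁) = (1.645·0.967 − (0)·1.7)/1.645 = 0.967.
Then σ = (x₂ − x₁)/(z₂ − z₁) = (1.7 − 0.967)/1.645 = 0.446.

μ = 0.967, σ = 0.446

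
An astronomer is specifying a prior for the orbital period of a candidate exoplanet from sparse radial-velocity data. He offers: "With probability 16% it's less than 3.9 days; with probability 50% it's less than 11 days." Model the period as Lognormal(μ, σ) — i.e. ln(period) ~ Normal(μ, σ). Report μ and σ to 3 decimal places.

μ ≈ 2.398, σ ≈ 1.043

If T ~ Lognormal(μ,σ) then ln T ~ Normal(μ,σ), so the p-quantile of ln T is μ + z_p·σ.
ln(3.9) = 1.361 and ln(11) = 2.398; z_{0.16} = -0.9945, z_{0.5} = 0.
σ = (2.398 − 1.361)/(0 − (-0.9945)) = 1.043.
μ = 1.361 − (-0.9945)·1.043 = 2.398.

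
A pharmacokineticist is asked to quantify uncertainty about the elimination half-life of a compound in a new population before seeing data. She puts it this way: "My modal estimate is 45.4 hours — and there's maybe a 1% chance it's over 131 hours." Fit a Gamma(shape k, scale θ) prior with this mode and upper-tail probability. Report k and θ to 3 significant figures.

Gamma(k,θ) with k>1 has mode (k−1)θ, so θ = 45.4/(k−1).
Need P(X < 131) = 0.99 with θ tied to k this way. Start at k = 2, θ = 45.4: P(X<131) ≈ 0.783.
Too low — raise k to concentrate. Iterating converges to k ≈ 5.05.
Then θ = 45.4/(5.05−1) ≈ 11.2.

k ≈ 5.05, θ ≈ 11.2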